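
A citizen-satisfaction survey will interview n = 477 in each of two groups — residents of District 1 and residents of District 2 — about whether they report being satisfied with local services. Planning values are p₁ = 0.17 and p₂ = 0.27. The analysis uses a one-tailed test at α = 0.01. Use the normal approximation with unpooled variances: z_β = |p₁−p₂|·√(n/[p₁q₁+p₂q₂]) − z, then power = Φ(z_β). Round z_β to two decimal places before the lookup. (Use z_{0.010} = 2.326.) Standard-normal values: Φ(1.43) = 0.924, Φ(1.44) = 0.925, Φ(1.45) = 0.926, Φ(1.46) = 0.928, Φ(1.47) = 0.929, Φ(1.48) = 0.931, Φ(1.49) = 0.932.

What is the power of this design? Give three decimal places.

z_β = |p₁−p₂|·√(n/[p₁q₁+p₂q₂]) − z_α
    = 0.10 · √(477/0.3382) − 2.326
    = 0.10 · 37.5554 − 2.326
    = 3.7555 − 2.326 = 1.4295 → 1.43
Power = Φ(1.43) = 0.924.

Power ≈ 0.924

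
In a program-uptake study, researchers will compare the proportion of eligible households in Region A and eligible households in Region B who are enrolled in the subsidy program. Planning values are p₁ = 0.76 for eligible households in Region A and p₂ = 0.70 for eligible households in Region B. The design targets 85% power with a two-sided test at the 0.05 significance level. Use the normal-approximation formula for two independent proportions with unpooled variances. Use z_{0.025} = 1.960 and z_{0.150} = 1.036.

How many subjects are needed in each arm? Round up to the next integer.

n = (z_{α/2} + z_β)² · [p₁(1−p₁) + p₂(1−p₂)] / (p₁ − p₂)²
  = (1.960 + 1.036)² · (0.76·0.24 + 0.70·0.30) / (0.06)²
  = (2.996)² · (0.1824 + 0.2100) / 0.0036
  = 8.9760 · 0.3924 / 0.0036
  = 978.39
Round up → n = 979 per group.

n = 979 per group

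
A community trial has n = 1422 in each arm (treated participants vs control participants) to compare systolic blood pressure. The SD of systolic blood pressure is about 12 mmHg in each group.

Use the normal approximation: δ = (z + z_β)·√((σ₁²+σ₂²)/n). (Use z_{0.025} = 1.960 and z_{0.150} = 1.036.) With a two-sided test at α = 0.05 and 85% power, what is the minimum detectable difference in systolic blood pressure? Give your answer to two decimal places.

Minimum detectable difference ≈ 1.35 mmHg

δ = (z_{α/2} + z_β) · √((σ₁²+σ₂²)/n)
  = (1.960 + 1.036) · √(288/1422)
  = 2.996 · √0.20253
  = 2.996 · 0.4500
  = 1.3483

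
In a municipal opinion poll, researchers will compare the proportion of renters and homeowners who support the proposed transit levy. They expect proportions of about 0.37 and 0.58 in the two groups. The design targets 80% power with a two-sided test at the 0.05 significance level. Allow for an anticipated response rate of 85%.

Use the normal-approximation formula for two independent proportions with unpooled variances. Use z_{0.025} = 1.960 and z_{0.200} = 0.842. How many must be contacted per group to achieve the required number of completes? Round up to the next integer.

n = (z_{α/2} + z_β)² · [p₁(1−p₁) + p₂(1−p₂)] / (p₁ − p₂)²
  = (1.960 + 0.842)² · (0.37·0.63 + 0.58·0.42) / (-0.21)²
  = (2.802)² · (0.2331 + 0.2436) / 0.0441
  = 7.8512 · 0.4767 / 0.0441
  = 84.87
Adjust for 85% response: 84.87 / 0.85 = 99.84.
Round up → n = 100 per group.

n = 100 per group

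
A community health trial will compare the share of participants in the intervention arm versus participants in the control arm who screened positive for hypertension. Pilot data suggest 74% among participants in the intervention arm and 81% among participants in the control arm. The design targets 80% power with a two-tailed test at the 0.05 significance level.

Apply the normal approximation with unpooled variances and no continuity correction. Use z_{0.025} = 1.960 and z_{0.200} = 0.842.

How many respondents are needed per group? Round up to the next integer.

n = 555 per group

n = (z_{α/2} + z_β)² · [p₁(1−p₁) + p₂(1−p₂)] / (p₁ − p₂)²
  = (1.960 + 0.842)² · (0.74·0.26 + 0.81·0.19) / (-0.07)²
  = (2.802)² · (0.1924 + 0.1539) / 0.0049
  = 7.8512 · 0.3463 / 0.0049
  = 554.87
Round up → n = 555 per group.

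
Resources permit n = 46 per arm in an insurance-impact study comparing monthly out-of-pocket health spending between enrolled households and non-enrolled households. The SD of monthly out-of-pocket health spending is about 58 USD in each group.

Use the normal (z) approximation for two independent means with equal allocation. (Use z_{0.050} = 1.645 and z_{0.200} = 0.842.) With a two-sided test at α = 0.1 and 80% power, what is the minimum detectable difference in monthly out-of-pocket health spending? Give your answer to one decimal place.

δ = (z_{α/2} + z_β) · √((σ₁²+σ₂²)/n)
  = (1.645 + 0.842) · √(6728/46)
  = 2.487 · √146.2609
  = 2.487 · 12.0938
  = 30.0774

Minimum detectable difference ≈ 30.1 USD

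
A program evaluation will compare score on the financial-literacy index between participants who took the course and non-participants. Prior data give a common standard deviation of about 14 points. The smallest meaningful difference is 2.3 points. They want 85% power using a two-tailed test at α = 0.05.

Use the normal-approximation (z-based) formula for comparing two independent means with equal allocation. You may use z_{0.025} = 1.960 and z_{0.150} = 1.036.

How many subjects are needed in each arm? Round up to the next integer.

n = 666 per group

n = (z_{α/2} + z_β)² · (σ₁² + σ₂²) / δ²
  = (1.960 + 1.036)² · (2·14² = 392) / 2.3²
  = 8.9760 · 392 / 5.29
  = 665.14
Round up → n = 666 per group.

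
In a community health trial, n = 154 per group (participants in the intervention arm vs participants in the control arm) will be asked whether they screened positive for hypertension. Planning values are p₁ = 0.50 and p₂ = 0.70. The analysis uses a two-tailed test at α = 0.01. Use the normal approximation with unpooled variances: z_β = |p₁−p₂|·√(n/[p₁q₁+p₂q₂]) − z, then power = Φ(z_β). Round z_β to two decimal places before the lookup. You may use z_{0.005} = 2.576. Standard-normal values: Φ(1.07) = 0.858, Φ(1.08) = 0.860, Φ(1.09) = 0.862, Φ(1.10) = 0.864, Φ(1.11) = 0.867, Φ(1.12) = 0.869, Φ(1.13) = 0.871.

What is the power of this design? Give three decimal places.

z_β = |p₁−p₂|·√(n/[p₁q₁+p₂q₂]) − z_{α/2}
    = 0.20 · √(154/0.4600) − 2.576
    = 0.20 · 18.2971 − 2.576
    = 3.6594 − 2.576 = 1.0834 → 1.08
Power = Φ(1.08) = 0.860.

Power ≈ 0.860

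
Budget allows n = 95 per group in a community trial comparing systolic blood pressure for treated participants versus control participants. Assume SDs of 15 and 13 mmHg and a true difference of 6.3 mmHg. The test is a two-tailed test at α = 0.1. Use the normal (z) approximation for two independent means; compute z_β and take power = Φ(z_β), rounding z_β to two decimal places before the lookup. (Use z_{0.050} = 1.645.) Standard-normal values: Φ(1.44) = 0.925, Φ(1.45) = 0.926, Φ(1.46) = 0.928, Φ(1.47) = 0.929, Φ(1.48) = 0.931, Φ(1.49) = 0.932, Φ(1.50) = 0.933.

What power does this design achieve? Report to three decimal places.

Power ≈ 0.926

z_β = δ·√(n/(σ₁²+σ₂²)) − z_{α/2}
    = 6.3 · √(95/394) − 1.645
    = 6.3 · 0.49104 − 1.645
    = 3.0935 − 1.645 = 1.4485 → 1.45
Power = Φ(1.45) = 0.926.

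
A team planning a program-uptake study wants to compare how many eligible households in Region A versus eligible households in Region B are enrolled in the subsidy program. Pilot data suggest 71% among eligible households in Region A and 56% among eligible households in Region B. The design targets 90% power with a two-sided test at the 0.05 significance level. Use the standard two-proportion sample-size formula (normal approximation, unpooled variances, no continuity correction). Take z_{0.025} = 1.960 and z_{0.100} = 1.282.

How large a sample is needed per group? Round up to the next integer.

n = 212 per group

n = (z_{α/2} + z_β)² · [p₁(1−p₁) + p₂(1−p₂)] / (p₁ − p₂)²
  = (1.960 + 1.282)² · (0.71·0.29 + 0.56·0.44) / (0.15)²
  = (3.242)² · (0.2059 + 0.2464) / 0.0225
  = 10.5106 · 0.4523 / 0.0225
  = 211.29
Round up → n = 212 per group.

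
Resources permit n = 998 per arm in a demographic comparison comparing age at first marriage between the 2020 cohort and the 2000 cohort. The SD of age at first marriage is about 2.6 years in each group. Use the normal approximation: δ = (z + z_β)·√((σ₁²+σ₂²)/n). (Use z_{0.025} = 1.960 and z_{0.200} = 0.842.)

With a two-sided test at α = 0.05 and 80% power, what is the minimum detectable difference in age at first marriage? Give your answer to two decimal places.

Minimum detectable difference ≈ 0.33 years

δ = (z_{α/2} + z_β) · √((σ₁²+σ₂²)/n)
  = (1.960 + 0.842) · √(13.52/998)
  = 2.802 · √0.01355
  = 2.802 · 0.1164
  = 0.3261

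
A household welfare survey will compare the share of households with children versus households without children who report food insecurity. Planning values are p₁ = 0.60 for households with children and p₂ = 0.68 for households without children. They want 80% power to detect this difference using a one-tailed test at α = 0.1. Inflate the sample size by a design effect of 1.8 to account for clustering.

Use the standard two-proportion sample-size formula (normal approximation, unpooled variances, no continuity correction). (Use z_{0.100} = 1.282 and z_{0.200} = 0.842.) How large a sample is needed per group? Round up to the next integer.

n = 581 per group

n = (z_α + z_β)² · [p₁(1−p₁) + p₂(1−p₂)] / (p₁ − p₂)²
  = (1.282 + 0.842)² · (0.60·0.40 + 0.68·0.32) / (-0.08)²
  = (2.124)² · (0.2400 + 0.2176) / 0.0064
  = 4.5114 · 0.4576 / 0.0064
  = 322.56
Design effect: 1.8 × 322.56 = 580.61.
Round up → n = 581 per group.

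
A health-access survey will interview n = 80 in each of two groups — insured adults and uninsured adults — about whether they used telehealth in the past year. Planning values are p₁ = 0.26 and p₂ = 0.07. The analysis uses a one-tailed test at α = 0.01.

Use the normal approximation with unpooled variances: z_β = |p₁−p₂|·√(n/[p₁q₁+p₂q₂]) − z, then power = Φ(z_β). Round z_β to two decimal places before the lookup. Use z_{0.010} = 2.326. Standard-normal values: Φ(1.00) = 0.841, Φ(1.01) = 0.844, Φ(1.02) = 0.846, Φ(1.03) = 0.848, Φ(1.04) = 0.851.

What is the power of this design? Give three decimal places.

z_β = |p₁−p₂|·√(n/[p₁q₁+p₂q₂]) − z_α
    = 0.19 · √(80/0.2575) − 2.326
    = 0.19 · 17.6261 − 2.326
    = 3.3490 − 2.326 = 1.0230 → 1.02
Power = Φ(1.02) = 0.846.

Power ≈ 0.846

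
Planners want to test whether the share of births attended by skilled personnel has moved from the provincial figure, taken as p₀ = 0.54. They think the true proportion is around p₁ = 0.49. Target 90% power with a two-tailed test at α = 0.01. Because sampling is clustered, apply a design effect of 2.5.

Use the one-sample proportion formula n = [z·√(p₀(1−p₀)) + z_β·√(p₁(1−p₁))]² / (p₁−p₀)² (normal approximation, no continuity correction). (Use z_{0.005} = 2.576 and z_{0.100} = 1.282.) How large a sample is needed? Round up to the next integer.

n = 3705

n = [z_{α/2}·√(p₀q₀) + z_β·√(p₁q₁)]² / (p₁ − p₀)²
  = [2.576·√(0.54·0.46) + 1.282·√(0.49·0.51)]² / (-0.05)²
  = [2.576·0.4984 + 1.282·0.4999]² / 0.0025
  = [1.9247]² / 0.0025
  = 1481.86
Design effect: 2.5 × 1481.86 = 3704.64.
Round up → n = 3705.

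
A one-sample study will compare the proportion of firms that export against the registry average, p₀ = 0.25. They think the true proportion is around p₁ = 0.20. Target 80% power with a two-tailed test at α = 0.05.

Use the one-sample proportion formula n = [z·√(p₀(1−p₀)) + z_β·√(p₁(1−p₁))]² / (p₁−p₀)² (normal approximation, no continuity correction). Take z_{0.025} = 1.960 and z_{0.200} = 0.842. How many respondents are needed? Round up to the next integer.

n = [z_{α/2}·√(p₀q₀) + z_β·√(p₁q₁)]² / (p₁ − p₀)²
  = [1.960·√(0.25·0.75) + 0.842·√(0.20·0.80)]² / (-0.05)²
  = [1.960·0.4330 + 0.842·0.4000]² / 0.0025
  = [1.1855]² / 0.0025
  = 562.17
Round up → n = 563.

n = 563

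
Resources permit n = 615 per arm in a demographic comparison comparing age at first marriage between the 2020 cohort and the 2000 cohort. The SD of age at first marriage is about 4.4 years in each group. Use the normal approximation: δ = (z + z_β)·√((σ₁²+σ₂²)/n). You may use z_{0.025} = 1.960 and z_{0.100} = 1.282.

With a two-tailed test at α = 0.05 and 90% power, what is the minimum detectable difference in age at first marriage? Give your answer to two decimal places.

δ = (z_{α/2} + z_β) · √((σ₁²+σ₂²)/n)
  = (1.960 + 1.282) · √(38.72/615)
  = 3.242 · √0.06296
  = 3.242 · 0.2509
  = 0.8135

Minimum detectable difference ≈ 0.81 years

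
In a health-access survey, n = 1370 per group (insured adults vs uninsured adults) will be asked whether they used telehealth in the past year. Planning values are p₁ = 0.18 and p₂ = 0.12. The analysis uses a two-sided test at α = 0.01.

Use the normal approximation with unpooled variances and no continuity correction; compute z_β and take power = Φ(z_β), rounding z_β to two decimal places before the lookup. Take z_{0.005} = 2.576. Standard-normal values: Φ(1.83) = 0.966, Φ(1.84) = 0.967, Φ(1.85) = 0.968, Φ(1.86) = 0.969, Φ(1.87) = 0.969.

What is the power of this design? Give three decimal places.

z_β = |p₁−p₂|·√(n/[p₁q₁+p₂q₂]) − z_{α/2}
    = 0.06 · √(1370/0.2532) − 2.576
    = 0.06 · 73.5577 − 2.576
    = 4.4135 − 2.576 = 1.8375 → 1.84
Power = Φ(1.84) = 0.967.

Power ≈ 0.967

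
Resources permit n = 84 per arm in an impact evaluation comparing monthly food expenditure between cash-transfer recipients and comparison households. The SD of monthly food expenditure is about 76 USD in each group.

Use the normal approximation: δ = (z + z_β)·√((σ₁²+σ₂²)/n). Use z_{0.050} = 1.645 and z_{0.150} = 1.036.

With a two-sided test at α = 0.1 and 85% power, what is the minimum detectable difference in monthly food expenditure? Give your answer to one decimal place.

δ = (z_{α/2} + z_β) · √((σ₁²+σ₂²)/n)
  = (1.645 + 1.036) · √(11552/84)
  = 2.681 · √137.5238
  = 2.681 · 11.7271
  = 31.4402

Minimum detectable difference ≈ 31.4 USD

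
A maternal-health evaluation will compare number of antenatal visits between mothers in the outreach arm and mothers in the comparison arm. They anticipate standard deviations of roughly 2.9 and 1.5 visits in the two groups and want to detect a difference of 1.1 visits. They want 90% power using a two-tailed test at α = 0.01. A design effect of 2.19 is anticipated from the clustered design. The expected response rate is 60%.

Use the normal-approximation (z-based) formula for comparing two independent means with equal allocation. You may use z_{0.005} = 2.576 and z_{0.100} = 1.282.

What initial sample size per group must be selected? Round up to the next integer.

n = 479 per group

n = (z_{α/2} + z_β)² · (σ₁² + σ₂²) / δ²
  = (2.576 + 1.282)² · (2.9² + 1.5² = 10.66) / 1.1²
  = 14.8842 · 10.66 / 1.21
  = 131.13
Design effect: 2.19 × 131.13 = 287.17.
Adjust for 60% response: 287.17 / 0.60 = 478.62.
Round up → n = 479 per group.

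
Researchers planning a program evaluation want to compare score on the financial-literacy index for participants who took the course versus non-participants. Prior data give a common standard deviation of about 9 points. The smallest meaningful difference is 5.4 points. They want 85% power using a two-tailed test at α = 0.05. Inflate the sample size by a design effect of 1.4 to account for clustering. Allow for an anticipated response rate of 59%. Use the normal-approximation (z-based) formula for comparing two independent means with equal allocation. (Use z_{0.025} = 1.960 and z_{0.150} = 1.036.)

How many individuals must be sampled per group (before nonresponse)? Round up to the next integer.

n = 119 per group

n = (z_{α/2} + z_β)² · (σ₁² + σ₂²) / δ²
  = (1.960 + 1.036)² · (2·9² = 162) / 5.4²
  = 8.9760 · 162 / 29.16
  = 49.87
Design effect: 1.4 × 49.87 = 69.81.
Adjust for 59% response: 69.81 / 0.59 = 118.33.
Round up → n = 119 per group.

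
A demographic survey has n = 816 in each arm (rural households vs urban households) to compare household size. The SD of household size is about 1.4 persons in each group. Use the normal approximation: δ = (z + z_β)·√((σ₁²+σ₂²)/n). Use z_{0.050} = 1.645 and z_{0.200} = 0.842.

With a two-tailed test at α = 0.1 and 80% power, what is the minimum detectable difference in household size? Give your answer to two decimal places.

Minimum detectable difference ≈ 0.17 persons

δ = (z_{α/2} + z_β) · √((σ₁²+σ₂²)/n)
  = (1.645 + 0.842) · √(3.92/816)
  = 2.487 · √0.0048
  = 2.487 · 0.0693
  = 0.1724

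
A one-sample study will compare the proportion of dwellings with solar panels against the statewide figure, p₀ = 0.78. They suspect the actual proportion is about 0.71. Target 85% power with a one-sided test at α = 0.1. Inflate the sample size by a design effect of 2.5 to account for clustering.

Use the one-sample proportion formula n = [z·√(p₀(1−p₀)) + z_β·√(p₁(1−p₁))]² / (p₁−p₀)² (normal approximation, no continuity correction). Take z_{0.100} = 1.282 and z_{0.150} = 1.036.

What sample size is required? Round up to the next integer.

n = 512

n = [z_α·√(p₀q₀) + z_β·√(p₁q₁)]² / (p₁ − p₀)²
  = [1.282·√(0.78·0.22) + 1.036·√(0.71·0.29)]² / (-0.07)²
  = [1.282·0.4142 + 1.036·0.4538]² / 0.0049
  = [1.0012]² / 0.0049
  = 204.56
Design effect: 2.5 × 204.56 = 511.39.
Round up → n = 512.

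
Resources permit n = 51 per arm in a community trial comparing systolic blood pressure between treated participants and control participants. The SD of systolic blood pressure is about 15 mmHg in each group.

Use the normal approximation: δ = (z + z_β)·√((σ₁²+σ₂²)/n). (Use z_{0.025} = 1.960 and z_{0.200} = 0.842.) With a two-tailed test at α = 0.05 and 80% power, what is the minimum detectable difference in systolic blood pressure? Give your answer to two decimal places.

Minimum detectable difference ≈ 8.32 mmHg

δ = (z_{α/2} + z_β) · √((σ₁²+σ₂²)/n)
  = (1.960 + 0.842) · √(450/51)
  = 2.802 · √8.8235
  = 2.802 · 2.9704
  = 8.3232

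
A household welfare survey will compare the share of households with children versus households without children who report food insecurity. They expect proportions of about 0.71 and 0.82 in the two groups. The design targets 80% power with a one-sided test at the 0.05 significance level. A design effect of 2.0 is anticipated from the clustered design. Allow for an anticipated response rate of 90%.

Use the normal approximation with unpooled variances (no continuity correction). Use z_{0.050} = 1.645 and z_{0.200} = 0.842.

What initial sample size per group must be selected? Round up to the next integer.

n = (z_α + z_β)² · [p₁(1−p₁) + p₂(1−p₂)] / (p₁ − p₂)²
  = (1.645 + 0.842)² · (0.71·0.29 + 0.82·0.18) / (-0.11)²
  = (2.487)² · (0.2059 + 0.1476) / 0.0121
  = 6.1852 · 0.3535 / 0.0121
  = 180.70
Design effect: 2.0 × 180.70 = 361.40.
Adjust for 90% response: 361.40 / 0.90 = 401.55.
Round up → n = 402 per group.

n = 402 per group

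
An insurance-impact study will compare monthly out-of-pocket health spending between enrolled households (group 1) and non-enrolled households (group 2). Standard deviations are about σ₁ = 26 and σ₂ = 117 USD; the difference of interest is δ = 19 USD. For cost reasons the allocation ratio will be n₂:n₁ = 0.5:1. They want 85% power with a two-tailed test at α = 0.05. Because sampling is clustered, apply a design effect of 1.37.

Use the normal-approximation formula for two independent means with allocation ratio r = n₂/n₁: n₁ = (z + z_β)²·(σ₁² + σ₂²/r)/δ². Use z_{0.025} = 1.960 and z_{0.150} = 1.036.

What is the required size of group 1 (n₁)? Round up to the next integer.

n₁ = 956

n₁ = (z_{α/2} + z_β)² · (σ₁² + σ₂²/r) / δ²
   = (1.960 + 1.036)² · (26² + 117²/0.5) / 19²
   = 8.9760 · (676 + 27378) / 361
   = 8.9760 · 28054 / 361
   = 697.54
Design effect: 1.37 × 697.54 = 955.63.
Round up → n₁ = 956; n₂ = r·n₁ = 0.5 × 956 = 478.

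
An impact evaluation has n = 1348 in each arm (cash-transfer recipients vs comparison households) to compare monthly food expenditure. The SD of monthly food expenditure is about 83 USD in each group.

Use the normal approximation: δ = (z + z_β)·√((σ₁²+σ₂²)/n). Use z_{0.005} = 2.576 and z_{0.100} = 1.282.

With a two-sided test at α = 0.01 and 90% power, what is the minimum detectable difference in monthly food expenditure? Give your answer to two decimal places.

δ = (z_{α/2} + z_β) · √((σ₁²+σ₂²)/n)
  = (2.576 + 1.282) · √(13778/1348)
  = 3.858 · √10.2211
  = 3.858 · 3.1970
  = 12.3342

Minimum detectable difference ≈ 12.33 USD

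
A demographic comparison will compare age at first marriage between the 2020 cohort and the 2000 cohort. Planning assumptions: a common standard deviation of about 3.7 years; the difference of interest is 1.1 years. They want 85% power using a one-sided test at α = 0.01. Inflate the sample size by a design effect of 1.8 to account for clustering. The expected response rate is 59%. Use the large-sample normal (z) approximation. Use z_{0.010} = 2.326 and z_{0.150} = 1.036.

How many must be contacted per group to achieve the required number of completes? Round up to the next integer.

n = (z_α + z_β)² · (σ₁² + σ₂²) / δ²
  = (2.326 + 1.036)² · (2·3.7² = 27.38) / 1.1²
  = 11.3030 · 27.38 / 1.21
  = 255.77
Design effect: 1.8 × 255.77 = 460.38.
Adjust for 59% response: 460.38 / 0.59 = 780.30.
Round up → n = 781 per group.

n = 781 per group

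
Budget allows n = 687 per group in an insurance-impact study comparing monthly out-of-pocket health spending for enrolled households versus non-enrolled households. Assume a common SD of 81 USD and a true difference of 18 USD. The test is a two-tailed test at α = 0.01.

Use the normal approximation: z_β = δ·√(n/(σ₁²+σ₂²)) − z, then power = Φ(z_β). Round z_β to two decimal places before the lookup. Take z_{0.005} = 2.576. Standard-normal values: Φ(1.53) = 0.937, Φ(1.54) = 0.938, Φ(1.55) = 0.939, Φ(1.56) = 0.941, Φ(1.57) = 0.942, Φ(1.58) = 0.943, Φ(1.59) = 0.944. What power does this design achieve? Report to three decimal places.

Power ≈ 0.938

z_β = δ·√(n/(σ₁²+σ₂²)) − z_{α/2}
    = 18 · √(687/13122) − 2.576
    = 18 · 0.22881 − 2.576
    = 4.1186 − 2.576 = 1.5426 → 1.54
Power = Φ(1.54) = 0.938.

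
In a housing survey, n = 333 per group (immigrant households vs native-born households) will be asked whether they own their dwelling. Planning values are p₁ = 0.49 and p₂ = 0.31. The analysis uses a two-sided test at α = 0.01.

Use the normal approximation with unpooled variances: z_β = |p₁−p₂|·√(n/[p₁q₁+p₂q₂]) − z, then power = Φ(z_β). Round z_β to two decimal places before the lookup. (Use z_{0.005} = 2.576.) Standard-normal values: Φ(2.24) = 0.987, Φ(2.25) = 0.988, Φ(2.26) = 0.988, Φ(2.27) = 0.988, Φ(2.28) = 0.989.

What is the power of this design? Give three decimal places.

Power ≈ 0.988

z_β = |p₁−p₂|·√(n/[p₁q₁+p₂q₂]) − z_{α/2}
    = 0.18 · √(333/0.4638) − 2.576
    = 0.18 · 26.7952 − 2.576
    = 4.8231 − 2.576 = 2.2471 → 2.25
Power = Φ(2.25) = 0.988.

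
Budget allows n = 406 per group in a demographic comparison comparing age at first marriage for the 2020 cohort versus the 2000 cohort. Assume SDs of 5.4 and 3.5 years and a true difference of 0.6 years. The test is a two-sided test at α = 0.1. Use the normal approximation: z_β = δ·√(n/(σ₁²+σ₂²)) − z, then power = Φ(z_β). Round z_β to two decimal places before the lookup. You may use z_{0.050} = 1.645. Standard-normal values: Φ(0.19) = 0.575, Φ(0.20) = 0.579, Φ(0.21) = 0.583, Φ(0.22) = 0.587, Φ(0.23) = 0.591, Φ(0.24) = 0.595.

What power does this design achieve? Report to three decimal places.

z_β = δ·√(n/(σ₁²+σ₂²)) − z_{α/2}
    = 0.6 · √(406/41.41) − 1.645
    = 0.6 · 3.13120 − 1.645
    = 1.8787 − 1.645 = 0.2337 → 0.23
Power = Φ(0.23) = 0.591.

Power ≈ 0.591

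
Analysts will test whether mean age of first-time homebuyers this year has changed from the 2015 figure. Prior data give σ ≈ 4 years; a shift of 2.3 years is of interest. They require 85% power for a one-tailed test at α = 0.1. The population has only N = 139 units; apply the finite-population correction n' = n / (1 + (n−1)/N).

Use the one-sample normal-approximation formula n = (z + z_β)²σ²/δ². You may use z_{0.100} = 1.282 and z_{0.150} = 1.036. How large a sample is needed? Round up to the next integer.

n = 15

n = (z_α + z_β)² · σ² / δ²
  = (1.282 + 1.036)² · 4² / 2.3²
  = 5.3731 · 16 / 5.29
  = 16.25
Finite-population correction (N = 139): 16.25 / (1 + (16.25 − 1)/139) = 14.64.
Round up → n = 15.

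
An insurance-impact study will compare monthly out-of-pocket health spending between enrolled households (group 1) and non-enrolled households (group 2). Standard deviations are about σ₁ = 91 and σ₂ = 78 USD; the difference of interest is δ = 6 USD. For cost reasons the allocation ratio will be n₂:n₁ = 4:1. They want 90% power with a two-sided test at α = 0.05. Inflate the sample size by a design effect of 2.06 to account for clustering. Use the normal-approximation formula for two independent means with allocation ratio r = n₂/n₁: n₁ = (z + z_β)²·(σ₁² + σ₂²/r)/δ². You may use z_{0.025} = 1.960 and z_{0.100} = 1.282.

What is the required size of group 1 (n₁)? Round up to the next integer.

n₁ = (z_{α/2} + z_β)² · (σ₁² + σ₂²/r) / δ²
   = (1.960 + 1.282)² · (91² + 78²/4) / 6²
   = 10.5106 · (8281 + 1521) / 36
   = 10.5106 · 9802 / 36
   = 2861.79
Design effect: 2.06 × 2861.79 = 5895.29.
Round up → n₁ = 5896; n₂ = r·n₁ = 4 × 5896 = 23584.

n₁ = 5896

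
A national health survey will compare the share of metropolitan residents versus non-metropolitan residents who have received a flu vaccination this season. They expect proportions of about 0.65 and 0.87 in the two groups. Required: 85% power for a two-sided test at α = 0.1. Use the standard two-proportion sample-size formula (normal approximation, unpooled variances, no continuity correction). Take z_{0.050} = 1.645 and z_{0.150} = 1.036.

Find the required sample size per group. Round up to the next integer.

n = 51 per group

n = (z_{α/2} + z_β)² · [p₁(1−p₁) + p₂(1−p₂)] / (p₁ − p₂)²
  = (1.645 + 1.036)² · (0.65·0.35 + 0.87·0.13) / (-0.22)²
  = (2.681)² · (0.2275 + 0.1131) / 0.0484
  = 7.1878 · 0.3406 / 0.0484
  = 50.58
Round up → n = 51 per group.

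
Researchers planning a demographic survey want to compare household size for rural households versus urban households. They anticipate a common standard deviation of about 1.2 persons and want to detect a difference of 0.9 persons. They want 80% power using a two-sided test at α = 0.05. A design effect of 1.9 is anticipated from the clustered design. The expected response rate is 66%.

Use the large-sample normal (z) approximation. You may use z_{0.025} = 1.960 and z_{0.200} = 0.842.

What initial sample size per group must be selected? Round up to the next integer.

n = (z_{α/2} + z_β)² · (σ₁² + σ₂²) / δ²
  = (1.960 + 0.842)² · (2·1.2² = 2.88) / 0.9²
  = 7.8512 · 2.88 / 0.81
  = 27.92
Design effect: 1.9 × 27.92 = 53.04.
Adjust for 66% response: 53.04 / 0.66 = 80.36.
Round up → n = 81 per group.

n = 81 per group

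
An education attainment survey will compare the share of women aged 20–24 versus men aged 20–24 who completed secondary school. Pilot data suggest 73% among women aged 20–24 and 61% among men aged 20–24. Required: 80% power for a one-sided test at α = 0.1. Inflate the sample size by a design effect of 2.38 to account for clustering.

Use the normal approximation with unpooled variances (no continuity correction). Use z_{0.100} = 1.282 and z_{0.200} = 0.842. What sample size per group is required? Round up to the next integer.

n = 325 per group

n = (z_α + z_β)² · [p₁(1−p₁) + p₂(1−p₂)] / (p₁ − p₂)²
  = (1.282 + 0.842)² · (0.73·0.27 + 0.61·0.39) / (0.12)²
  = (2.124)² · (0.1971 + 0.2379) / 0.0144
  = 4.5114 · 0.4350 / 0.0144
  = 136.28
Design effect: 2.38 × 136.28 = 324.35.
Round up → n = 325 per group.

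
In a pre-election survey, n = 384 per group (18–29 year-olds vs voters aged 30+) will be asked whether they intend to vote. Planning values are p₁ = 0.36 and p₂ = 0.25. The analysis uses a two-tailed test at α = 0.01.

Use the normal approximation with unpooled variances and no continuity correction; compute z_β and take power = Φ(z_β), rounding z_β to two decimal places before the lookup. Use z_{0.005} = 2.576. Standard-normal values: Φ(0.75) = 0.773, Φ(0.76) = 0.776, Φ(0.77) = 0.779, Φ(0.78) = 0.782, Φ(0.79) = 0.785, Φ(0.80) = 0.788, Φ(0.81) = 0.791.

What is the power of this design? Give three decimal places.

z_β = |p₁−p₂|·√(n/[p₁q₁+p₂q₂]) − z_{α/2}
    = 0.11 · √(384/0.4179) − 2.576
    = 0.11 · 30.3130 − 2.576
    = 3.3344 − 2.576 = 0.7584 → 0.76
Power = Φ(0.76) = 0.776.

Power ≈ 0.776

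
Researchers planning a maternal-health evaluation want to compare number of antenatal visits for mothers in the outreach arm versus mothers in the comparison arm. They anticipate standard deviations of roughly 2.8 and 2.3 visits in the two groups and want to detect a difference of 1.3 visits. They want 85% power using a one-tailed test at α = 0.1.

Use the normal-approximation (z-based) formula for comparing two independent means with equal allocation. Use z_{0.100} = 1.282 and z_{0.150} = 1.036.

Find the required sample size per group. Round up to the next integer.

n = 42 per group

n = (z_α + z_β)² · (σ₁² + σ₂²) / δ²
  = (1.282 + 1.036)² · (2.8² + 2.3² = 13.13) / 1.3²
  = 5.3731 · 13.13 / 1.69
  = 41.75
Round up → n = 42 per group.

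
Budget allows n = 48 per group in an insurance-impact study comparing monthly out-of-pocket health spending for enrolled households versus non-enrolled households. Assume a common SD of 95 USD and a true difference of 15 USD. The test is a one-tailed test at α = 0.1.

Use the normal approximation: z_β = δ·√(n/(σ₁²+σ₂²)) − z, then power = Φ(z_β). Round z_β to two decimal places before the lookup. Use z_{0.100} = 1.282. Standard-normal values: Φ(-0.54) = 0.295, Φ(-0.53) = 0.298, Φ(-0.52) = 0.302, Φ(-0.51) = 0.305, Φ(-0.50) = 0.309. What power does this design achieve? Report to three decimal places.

Power ≈ 0.305

z_β = δ·√(n/(σ₁²+σ₂²)) − z_α
    = 15 · √(48/18050) − 1.282
    = 15 · 0.05157 − 1.282
    = 0.7735 − 1.282 = -0.5085 → -0.51
Power = Φ(-0.51) = 0.305.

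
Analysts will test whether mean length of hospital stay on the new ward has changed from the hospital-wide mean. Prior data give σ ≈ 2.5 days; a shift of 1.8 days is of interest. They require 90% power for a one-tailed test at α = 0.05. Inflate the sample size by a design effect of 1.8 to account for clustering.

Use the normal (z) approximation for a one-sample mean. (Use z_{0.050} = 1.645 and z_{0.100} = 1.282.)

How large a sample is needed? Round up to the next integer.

n = (z_α + z_β)² · σ² / δ²
  = (1.645 + 1.282)² · 2.5² / 1.8²
  = 8.5673 · 6.25 / 3.24
  = 16.53
Design effect: 1.8 × 16.53 = 29.75.
Round up → n = 30.

n = 30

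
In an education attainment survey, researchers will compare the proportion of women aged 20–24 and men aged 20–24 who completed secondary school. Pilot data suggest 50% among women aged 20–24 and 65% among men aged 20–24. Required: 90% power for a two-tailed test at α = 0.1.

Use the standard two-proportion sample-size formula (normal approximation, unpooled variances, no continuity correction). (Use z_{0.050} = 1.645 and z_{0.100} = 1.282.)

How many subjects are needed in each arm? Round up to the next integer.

n = 182 per group

n = (z_{α/2} + z_β)² · [p₁(1−p₁) + p₂(1−p₂)] / (p₁ − p₂)²
  = (1.645 + 1.282)² · (0.50·0.50 + 0.65·0.35) / (-0.15)²
  = (2.927)² · (0.2500 + 0.2275) / 0.0225
  = 8.5673 · 0.4775 / 0.0225
  = 181.82
Round up → n = 182 per group.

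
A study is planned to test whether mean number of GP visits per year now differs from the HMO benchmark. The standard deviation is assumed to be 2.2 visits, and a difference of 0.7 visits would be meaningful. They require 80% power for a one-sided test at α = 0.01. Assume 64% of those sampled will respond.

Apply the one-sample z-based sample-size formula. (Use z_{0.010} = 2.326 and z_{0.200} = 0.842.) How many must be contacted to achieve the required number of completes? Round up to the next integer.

n = (z_α + z_β)² · σ² / δ²
  = (2.326 + 0.842)² · 2.2² / 0.7²
  = 10.0362 · 4.84 / 0.49
  = 99.13
Adjust for 64% response: 99.13 / 0.64 = 154.90.
Round up → n = 155.

n = 155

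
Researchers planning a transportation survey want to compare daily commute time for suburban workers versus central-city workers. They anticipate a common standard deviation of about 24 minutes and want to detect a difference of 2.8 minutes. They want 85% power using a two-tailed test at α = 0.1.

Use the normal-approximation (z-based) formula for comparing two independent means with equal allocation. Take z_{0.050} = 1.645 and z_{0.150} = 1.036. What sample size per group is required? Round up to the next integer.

n = (z_{α/2} + z_β)² · (σ₁² + σ₂²) / δ²
  = (1.645 + 1.036)² · (2·24² = 1152) / 2.8²
  = 7.1878 · 1152 / 7.84
  = 1056.16
Round up → n = 1057 per group.

n = 1057 per group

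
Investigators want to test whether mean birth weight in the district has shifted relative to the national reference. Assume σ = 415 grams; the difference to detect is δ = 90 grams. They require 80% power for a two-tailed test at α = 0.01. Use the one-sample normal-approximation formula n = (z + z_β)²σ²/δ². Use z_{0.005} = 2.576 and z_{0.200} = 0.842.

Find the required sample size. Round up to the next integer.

n = 249

n = (z_{α/2} + z_β)² · σ² / δ²
  = (2.576 + 0.842)² · 415² / 90²
  = 11.6827 · 172225 / 8100
  = 248.40
Round up → n = 249.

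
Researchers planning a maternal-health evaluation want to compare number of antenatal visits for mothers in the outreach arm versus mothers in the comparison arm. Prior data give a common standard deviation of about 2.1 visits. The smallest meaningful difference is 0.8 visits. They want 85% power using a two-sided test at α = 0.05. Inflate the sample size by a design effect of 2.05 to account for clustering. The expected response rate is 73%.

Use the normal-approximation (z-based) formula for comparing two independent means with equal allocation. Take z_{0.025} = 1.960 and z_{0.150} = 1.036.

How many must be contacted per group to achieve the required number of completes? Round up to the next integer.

n = 348 per group

n = (z_{α/2} + z_β)² · (σ₁² + σ₂²) / δ²
  = (1.960 + 1.036)² · (2·2.1² = 8.82) / 0.8²
  = 8.9760 · 8.82 / 0.64
  = 123.70
Design effect: 2.05 × 123.70 = 253.59.
Adjust for 73% response: 253.59 / 0.73 = 347.38.
Round up → n = 348 per group.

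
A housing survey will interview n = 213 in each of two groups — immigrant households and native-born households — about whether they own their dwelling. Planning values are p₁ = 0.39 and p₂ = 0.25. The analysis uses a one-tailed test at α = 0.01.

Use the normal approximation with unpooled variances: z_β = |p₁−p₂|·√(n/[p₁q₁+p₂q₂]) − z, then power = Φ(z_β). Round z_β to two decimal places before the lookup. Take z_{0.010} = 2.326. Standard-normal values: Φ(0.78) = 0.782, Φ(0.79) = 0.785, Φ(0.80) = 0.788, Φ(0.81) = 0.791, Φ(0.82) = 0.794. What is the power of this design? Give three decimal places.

z_β = |p₁−p₂|·√(n/[p₁q₁+p₂q₂]) − z_α
    = 0.14 · √(213/0.4254) − 2.326
    = 0.14 · 22.3764 − 2.326
    = 3.1327 − 2.326 = 0.8067 → 0.81
Power = Φ(0.81) = 0.791.

Power ≈ 0.791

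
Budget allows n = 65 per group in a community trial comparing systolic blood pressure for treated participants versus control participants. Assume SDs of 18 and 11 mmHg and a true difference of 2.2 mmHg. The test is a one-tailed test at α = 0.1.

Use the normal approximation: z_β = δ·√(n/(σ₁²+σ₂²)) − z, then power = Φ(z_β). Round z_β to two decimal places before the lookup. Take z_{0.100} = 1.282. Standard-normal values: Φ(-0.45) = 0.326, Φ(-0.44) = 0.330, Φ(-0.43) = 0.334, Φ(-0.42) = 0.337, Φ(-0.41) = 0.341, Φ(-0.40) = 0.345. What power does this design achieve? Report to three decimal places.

Power ≈ 0.330

z_β = δ·√(n/(σ₁²+σ₂²)) − z_α
    = 2.2 · √(65/445) − 1.282
    = 2.2 · 0.38219 − 1.282
    = 0.8408 − 1.282 = -0.4412 → -0.44
Power = Φ(-0.44) = 0.330.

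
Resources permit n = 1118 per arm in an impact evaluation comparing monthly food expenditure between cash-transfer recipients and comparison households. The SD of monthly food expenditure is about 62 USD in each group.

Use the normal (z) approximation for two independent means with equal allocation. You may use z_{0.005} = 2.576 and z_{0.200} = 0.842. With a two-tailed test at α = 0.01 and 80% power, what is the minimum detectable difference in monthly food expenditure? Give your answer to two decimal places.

δ = (z_{α/2} + z_β) · √((σ₁²+σ₂²)/n)
  = (2.576 + 0.842) · √(7688/1118)
  = 3.418 · √6.8766
  = 3.418 · 2.6223
  = 8.9631

Minimum detectable difference ≈ 8.96 USD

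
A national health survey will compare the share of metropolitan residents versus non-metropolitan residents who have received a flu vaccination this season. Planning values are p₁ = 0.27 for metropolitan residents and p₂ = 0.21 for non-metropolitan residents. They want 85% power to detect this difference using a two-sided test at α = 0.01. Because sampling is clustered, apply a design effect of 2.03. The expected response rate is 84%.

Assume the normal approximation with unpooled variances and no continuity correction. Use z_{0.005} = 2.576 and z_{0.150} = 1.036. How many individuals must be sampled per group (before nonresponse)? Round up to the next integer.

n = (z_{α/2} + z_β)² · [p₁(1−p₁) + p₂(1−p₂)] / (p₁ − p₂)²
  = (2.576 + 1.036)² · (0.27·0.73 + 0.21·0.79) / (0.06)²
  = (3.612)² · (0.1971 + 0.1659) / 0.0036
  = 13.0465 · 0.3630 / 0.0036
  = 1315.53
Design effect: 2.03 × 1315.53 = 2670.52.
Adjust for 84% response: 2670.52 / 0.84 = 3179.19.
Round up → n = 3180 per group.

n = 3180 per group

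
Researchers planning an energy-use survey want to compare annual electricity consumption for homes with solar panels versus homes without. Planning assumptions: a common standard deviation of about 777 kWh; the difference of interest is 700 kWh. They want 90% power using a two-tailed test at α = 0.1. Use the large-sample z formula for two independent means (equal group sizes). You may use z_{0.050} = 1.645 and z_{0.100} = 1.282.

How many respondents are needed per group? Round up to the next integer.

n = (z_{α/2} + z_β)² · (σ₁² + σ₂²) / δ²
  = (1.645 + 1.282)² · (2·777² = 1207458) / 700²
  = 8.5673 · 1207458 / 490000
  = 21.11
Round up → n = 22 per group.

n = 22 per group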